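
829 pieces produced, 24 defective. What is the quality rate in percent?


Formula: Quality Rate = Good Pieces / Total Pieces * 100
Good pieces = 829 - 24 = 805
QR = 805 / 829 * 100 = 97.1%

97.1%


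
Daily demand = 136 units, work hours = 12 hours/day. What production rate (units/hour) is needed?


Formula: Production Rate = Daily Demand / Available Hours
Rate = 136 units/day / 12 hours/day
Rate = 11.3 units/hour

11.3 units/hour


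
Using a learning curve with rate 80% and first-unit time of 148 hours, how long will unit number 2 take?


Formula: T_n = T_1 * (learning_rate)^(log2(n)) where learning_rate = rate/100
Doublings = log2(2) = 1
T_n = 148 * 0.8^1
T_n = 148 * 0.8 = 118.4 hours

118.4 hours


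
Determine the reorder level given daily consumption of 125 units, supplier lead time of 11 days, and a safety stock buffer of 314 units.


Formula: ROP = (Daily Demand * Lead Time) + Safety Stock
Demand during lead time = 125 * 11 = 1375 units
ROP = 1375 + 314 = 1689 units

1689 units


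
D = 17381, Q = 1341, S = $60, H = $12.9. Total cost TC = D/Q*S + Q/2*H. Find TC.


TC = 17381/1341 * 60 + 1341/2 * 12.9

$9427.12


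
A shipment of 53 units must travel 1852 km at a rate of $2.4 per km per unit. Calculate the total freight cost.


TC = dist * cost * units = 1852 * 2.4 * 53 = $235574.40

$235574.40


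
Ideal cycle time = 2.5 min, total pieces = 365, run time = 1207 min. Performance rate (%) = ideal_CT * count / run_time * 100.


Formula: Performance = (Ideal CT * Total Count) / Run Time * 100
Ideal output time = 2.5 * 365 = 912.5 min
Performance = 912.5 / 1207 * 100 = 75.6%

75.6%


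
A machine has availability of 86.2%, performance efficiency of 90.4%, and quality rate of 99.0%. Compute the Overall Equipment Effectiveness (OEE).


Formula: OEE = Availability * Performance * Quality / 10000
A * P = 86.2% * 90.4% / 100 = 77.92%
OEE = 77.92% * 99.0% / 100 = 77.1%

77.1%


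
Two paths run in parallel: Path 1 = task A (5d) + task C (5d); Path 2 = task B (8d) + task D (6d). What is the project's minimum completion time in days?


Path 1 = 5 + 5 = 10 days
Path 2 = 8 + 6 = 14 days
Duration = max(10, 14) = 14 days

14 days


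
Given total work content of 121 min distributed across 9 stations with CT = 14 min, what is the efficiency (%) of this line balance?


Formula: Efficiency = Sum of Task Times / (N_stations * CT) * 100
Total station capacity = 9 stations * 14 min = 126 min
Efficiency = 121 / 126 * 100 = 96.0%

96.0%


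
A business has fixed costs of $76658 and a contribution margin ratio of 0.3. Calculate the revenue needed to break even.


Formula: BER = Fixed Costs / Contribution Margin Ratio
BER = $76658 / 0.3
BER = $255526.67 (to the nearest cent)

$255526.67


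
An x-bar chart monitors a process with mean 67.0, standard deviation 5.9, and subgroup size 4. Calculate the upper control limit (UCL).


UCL = 67.0 + 3 * 5.9 / sqrt(4)

75.85


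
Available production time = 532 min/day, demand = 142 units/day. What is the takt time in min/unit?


Formula: Takt Time = Available Production Time / Customer Demand
Takt = 532 min/day / 142 units/day
Takt = 3.75 min/unit

3.75 min/unit


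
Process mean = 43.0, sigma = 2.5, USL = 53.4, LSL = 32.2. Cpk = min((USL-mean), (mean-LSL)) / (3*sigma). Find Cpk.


Cpu = (53.4 - 43.0) / (3 * 2.5) = 1.39
Cpl = (43.0 - 32.2) / (3 * 2.5) = 1.44
Cpk = min(1.39, 1.44) = 1.39

1.39


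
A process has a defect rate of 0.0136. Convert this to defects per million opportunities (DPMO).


DPMO = defect_rate * 1000000 = 0.0136 * 1000000

13600


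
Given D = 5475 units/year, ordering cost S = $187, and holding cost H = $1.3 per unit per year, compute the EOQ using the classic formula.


Formula: EOQ = sqrt(2 * D * S / H)
Numerator: 2 * 5475 * 187 = 2047650
2DS/H = 2047650 / 1.3 = 1575115.4
EOQ = sqrt(1575115.4) = 1255.0 units

1255.0 units


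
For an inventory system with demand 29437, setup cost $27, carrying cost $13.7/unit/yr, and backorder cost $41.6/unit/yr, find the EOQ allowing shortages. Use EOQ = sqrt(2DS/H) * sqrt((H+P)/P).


Formula: EOQ* = sqrt(2DS/H) * sqrt((H+P)/P)
Base EOQ = sqrt(2*29437*27/13.7) = 340.63 units
Correction = sqrt((13.7+41.6)/41.6) = 1.15296
EOQ* = 340.63 * 1.15296 = 392.7 units

392.7 units


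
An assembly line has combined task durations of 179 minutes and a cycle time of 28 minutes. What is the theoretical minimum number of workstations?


Formula: N_min = ceil(Sum of Task Times / Cycle Time)
N_min = ceil(179 min / 28 min) = ceil(6.3929)
N_min = 7 stations

7


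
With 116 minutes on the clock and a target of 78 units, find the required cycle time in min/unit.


Formula: CT = Available Time / Number of Units
CT = 116 min / 78 units
CT = 1.49 min/unit

1.49 min/unit


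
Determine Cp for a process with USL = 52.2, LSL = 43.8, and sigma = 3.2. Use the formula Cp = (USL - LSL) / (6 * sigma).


Cp = (52.2 - 43.8) / (6 * 3.2)

0.44


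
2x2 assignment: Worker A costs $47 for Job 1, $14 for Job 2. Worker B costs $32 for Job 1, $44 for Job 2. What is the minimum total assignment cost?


Option 1: A->1 + B->2 = $47 + $44 = $91
Option 2: A->2 + B->1 = $14 + $32 = $46
Min cost = min($91, $46) = $46

$46


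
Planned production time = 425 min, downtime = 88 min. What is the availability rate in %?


Formula: Availability = (Planned Time - Downtime) / Planned Time * 100
Uptime = 425 - 88 = 337 min
Availability = 337 / 425 * 100 = 79.3%

79.3%


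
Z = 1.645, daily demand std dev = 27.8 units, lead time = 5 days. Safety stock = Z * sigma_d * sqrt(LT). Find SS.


Formula: SS = z * sigma_d * sqrt(LT)
sqrt(LT) = sqrt(5) = 2.2361
SS = 1.645 * 27.8 * 2.2361
SS = 102.3 units

102.3 units


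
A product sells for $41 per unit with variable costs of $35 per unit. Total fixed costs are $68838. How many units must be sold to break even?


Formula: BEQ = Fixed Costs / (Price - Variable Cost)
Contribution margin = $41 - $35 = $6/unit
BEQ = ceil($68838 / $6/unit) = ceil(11473.0) = 11473 units

11473 units


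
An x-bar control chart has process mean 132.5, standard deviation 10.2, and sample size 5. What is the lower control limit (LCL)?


LCL = 132.5 - 3 * 10.2 / sqrt(5)

118.82


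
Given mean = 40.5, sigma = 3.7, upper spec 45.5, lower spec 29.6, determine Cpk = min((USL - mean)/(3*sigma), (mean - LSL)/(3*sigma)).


Cpu = (45.5 - 40.5) / (3 * 3.7) = 0.45
Cpl = (40.5 - 29.6) / (3 * 3.7) = 0.98
Cpk = min(0.45, 0.98) = 0.45

0.45


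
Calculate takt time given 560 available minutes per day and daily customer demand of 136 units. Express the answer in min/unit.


Formula: Takt Time = Available Production Time / Customer Demand
Takt = 560 min/day / 136 units/day
Takt = 4.12 min/unit

4.12 min/unit


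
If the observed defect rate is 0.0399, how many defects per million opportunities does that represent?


DPMO = defect_rate * 1000000 = 0.0399 * 1000000

39900


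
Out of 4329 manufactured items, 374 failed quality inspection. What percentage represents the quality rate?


Formula: Quality Rate = Good Pieces / Total Pieces * 100
Good pieces = 4329 - 374 = 3955
QR = 3955 / 4329 * 100 = 91.4%

91.4%


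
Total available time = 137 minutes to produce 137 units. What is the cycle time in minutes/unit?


Formula: CT = Available Time / Number of Units
CT = 137 min / 137 units
CT = 1.0 min/unit

1.0 min/unit


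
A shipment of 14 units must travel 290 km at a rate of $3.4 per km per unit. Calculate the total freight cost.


TC = dist * cost * units = 290 * 3.4 * 14 = $13804.00

$13804.00


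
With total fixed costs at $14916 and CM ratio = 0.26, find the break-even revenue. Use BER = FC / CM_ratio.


Formula: BER = Fixed Costs / Contribution Margin Ratio
BER = $14916 / 0.26
BER = $57369.23 (to the nearest cent)

$57369.23


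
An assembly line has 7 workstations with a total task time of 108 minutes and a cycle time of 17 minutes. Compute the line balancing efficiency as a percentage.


Formula: Efficiency = Sum of Task Times / (N_stations * CT) * 100
Total station capacity = 7 stations * 17 min = 119 min
Efficiency = 108 / 119 * 100 = 90.8%

90.8%


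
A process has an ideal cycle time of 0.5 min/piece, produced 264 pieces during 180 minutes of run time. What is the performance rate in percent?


Formula: Performance = (Ideal CT * Total Count) / Run Time * 100
Ideal output time = 0.5 * 264 = 132.0 min
Performance = 132.0 / 180 * 100 = 73.3%

73.3%


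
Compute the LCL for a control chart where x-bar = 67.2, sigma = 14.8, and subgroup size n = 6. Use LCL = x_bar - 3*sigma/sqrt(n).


LCL = 67.2 - 3 * 14.8 / sqrt(6)

49.07


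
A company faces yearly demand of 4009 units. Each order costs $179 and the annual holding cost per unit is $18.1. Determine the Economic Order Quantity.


Formula: EOQ = sqrt(2 * D * S / H)
Numerator: 2 * 4009 * 179 = 1435222
2DS/H = 1435222 / 18.1 = 79294.0
EOQ = sqrt(79294.0) = 281.6 units

281.6 units


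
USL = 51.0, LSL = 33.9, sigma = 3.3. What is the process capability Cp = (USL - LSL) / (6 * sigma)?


Cp = (51.0 - 33.9) / (6 * 3.3)

0.86


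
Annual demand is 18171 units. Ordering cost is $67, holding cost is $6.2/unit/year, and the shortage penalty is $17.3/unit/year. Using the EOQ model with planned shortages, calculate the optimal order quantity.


Formula: EOQ* = sqrt(2DS/H) * sqrt((H+P)/P)
Base EOQ = sqrt(2*18171*67/6.2) = 626.68 units
Correction = sqrt((6.2+17.3)/17.3) = 1.1655
EOQ* = 626.68 * 1.1655 = 730.4 units

730.4 units


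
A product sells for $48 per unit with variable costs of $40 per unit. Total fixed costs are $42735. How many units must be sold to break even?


Formula: BEQ = Fixed Costs / (Price - Variable Cost)
Contribution margin = $48 - $40 = $8/unit
BEQ = ceil($42735 / $8/unit) = ceil(5341.88) = 5342 units

5342 units


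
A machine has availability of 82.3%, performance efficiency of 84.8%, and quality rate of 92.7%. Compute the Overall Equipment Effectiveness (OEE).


Formula: OEE = Availability * Performance * Quality / 10000
A * P = 82.3% * 84.8% / 100 = 69.79%
OEE = 69.79% * 92.7% / 100 = 64.7%

64.7%


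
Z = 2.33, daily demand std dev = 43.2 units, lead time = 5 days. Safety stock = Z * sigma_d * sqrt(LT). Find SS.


Formula: SS = z * sigma_d * sqrt(LT)
sqrt(LT) = sqrt(5) = 2.2361
SS = 2.33 * 43.2 * 2.2361
SS = 225.1 units

225.1 units


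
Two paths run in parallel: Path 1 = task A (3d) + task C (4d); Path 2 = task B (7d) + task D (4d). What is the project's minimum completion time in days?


Path 1 = 3 + 4 = 7 days
Path 2 = 7 + 4 = 11 days
Duration = max(7, 11) = 11 days

11 days


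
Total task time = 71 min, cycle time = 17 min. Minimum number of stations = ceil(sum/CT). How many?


Formula: N_min = ceil(Sum of Task Times / Cycle Time)
N_min = ceil(71 min / 17 min) = ceil(4.1765)
N_min = 5 stations

5


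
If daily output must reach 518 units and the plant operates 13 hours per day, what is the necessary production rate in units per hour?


Formula: Production Rate = Daily Demand / Available Hours
Rate = 518 units/day / 13 hours/day
Rate = 39.8 units/hour

39.8 units/hour


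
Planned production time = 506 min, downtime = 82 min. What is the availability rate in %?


Formula: Availability = (Planned Time - Downtime) / Planned Time * 100
Uptime = 506 - 82 = 424 min
Availability = 424 / 506 * 100 = 83.8%

83.8%


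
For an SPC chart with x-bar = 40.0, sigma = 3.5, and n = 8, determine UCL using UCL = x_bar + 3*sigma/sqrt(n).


UCL = 40.0 + 3 * 3.5 / sqrt(8)

43.71


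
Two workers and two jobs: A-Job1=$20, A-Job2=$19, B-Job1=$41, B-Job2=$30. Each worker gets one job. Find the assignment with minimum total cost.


Option 1: A->1 + B->2 = $20 + $30 = $50
Option 2: A->2 + B->1 = $19 + $41 = $60
Min cost = min($50, $60) = $50

$50


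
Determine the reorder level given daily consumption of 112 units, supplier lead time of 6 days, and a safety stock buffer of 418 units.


Formula: ROP = (Daily Demand * Lead Time) + Safety Stock
Demand during lead time = 112 * 6 = 672 units
ROP = 672 + 418 = 1090 units

1090 units


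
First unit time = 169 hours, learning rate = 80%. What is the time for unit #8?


Formula: T_n = T_1 * (learning_rate)^(log2(n)) where learning_rate = rate/100
Doublings = log2(8) = 3
T_n = 169 * 0.8^3
T_n = 169 * 0.512 = 86.5 hours

86.5 hours


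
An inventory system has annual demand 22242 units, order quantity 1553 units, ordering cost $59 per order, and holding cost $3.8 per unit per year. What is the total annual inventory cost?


TC = 22242/1553 * 59 + 1553/2 * 3.8

$3795.70


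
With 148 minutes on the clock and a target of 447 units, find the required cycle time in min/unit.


Formula: CT = Available Time / Number of Units
CT = 148 min / 447 units
CT = 0.33 min/unit

0.33 min/unit


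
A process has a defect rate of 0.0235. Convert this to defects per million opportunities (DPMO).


DPMO = defect_rate * 1000000 = 0.0235 * 1000000

23500


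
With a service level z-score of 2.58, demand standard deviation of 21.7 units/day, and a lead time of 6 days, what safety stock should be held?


Formula: SS = z * sigma_d * sqrt(LT)
sqrt(LT) = sqrt(6) = 2.4495
SS = 2.58 * 21.7 * 2.4495
SS = 137.1 units

137.1 units


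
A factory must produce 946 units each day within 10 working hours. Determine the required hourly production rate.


Formula: Production Rate = Daily Demand / Available Hours
Rate = 946 units/day / 10 hours/day
Rate = 94.6 units/hour

94.6 units/hour


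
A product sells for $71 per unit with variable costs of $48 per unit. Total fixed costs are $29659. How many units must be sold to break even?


Formula: BEQ = Fixed Costs / (Price - Variable Cost)
Contribution margin = $71 - $48 = $23/unit
BEQ = ceil($29659 / $23/unit) = ceil(1289.52) = 1290 units

1290 units


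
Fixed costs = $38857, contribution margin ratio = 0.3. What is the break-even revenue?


Formula: BER = Fixed Costs / Contribution Margin Ratio
BER = $38857 / 0.3
BER = $129523.33 (to the nearest cent)

$129523.33


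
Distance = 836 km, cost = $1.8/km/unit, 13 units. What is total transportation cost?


TC = dist * cost * units = 836 * 1.8 * 13 = $19562.40

$19562.40


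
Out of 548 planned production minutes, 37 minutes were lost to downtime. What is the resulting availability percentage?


Formula: Availability = (Planned Time - Downtime) / Planned Time * 100
Uptime = 548 - 37 = 511 min
Availability = 511 / 548 * 100 = 93.2%

93.2%


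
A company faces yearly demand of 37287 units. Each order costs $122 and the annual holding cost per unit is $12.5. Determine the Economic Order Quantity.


Formula: EOQ = sqrt(2 * D * S / H)
Numerator: 2 * 37287 * 122 = 9098028
2DS/H = 9098028 / 12.5 = 727842.2
EOQ = sqrt(727842.2) = 853.1 units

853.1 units


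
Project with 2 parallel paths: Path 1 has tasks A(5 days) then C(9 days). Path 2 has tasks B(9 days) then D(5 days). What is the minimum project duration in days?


Path 1 = 5 + 9 = 14 days
Path 2 = 9 + 5 = 14 days
Duration = max(14, 14) = 14 days

14 days


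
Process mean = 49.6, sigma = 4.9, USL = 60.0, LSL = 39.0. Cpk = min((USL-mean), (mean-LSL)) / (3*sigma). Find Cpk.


Cpu = (60.0 - 49.6) / (3 * 4.9) = 0.71
Cpl = (49.6 - 39.0) / (3 * 4.9) = 0.72
Cpk = min(0.71, 0.72) = 0.71

0.71


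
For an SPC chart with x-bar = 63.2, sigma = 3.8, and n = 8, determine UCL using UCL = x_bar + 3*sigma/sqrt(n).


UCL = 63.2 + 3 * 3.8 / sqrt(8)

67.23


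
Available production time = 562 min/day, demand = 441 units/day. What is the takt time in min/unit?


Formula: Takt Time = Available Production Time / Customer Demand
Takt = 562 min/day / 441 units/day
Takt = 1.27 min/unit

1.27 min/unit


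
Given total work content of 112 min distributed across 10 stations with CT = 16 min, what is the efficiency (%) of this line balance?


Formula: Efficiency = Sum of Task Times / (N_stations * CT) * 100
Total station capacity = 10 stations * 16 min = 160 min
Efficiency = 112 / 160 * 100 = 70.0%

70.0%


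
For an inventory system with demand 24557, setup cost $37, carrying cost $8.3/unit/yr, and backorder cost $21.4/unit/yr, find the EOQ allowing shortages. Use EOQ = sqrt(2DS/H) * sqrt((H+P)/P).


Formula: EOQ* = sqrt(2DS/H) * sqrt((H+P)/P)
Base EOQ = sqrt(2*24557*37/8.3) = 467.91 units
Correction = sqrt((8.3+21.4)/21.4) = 1.17807
EOQ* = 467.91 * 1.17807 = 551.2 units

551.2 units


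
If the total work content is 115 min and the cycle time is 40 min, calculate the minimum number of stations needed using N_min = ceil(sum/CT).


Formula: N_min = ceil(Sum of Task Times / Cycle Time)
N_min = ceil(115 min / 40 min) = ceil(2.875)
N_min = 3 stations

3


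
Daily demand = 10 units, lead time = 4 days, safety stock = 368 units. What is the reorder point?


Formula: ROP = (Daily Demand * Lead Time) + Safety Stock
Demand during lead time = 10 * 4 = 40 units
ROP = 40 + 368 = 408 units

408 units


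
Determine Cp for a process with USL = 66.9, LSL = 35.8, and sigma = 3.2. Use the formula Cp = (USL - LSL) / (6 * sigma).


Cp = (66.9 - 35.8) / (6 * 3.2)

1.62


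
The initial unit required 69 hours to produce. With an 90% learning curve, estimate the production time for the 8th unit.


Formula: T_n = T_1 * (learning_rate)^(log2(n)) where learning_rate = rate/100
Doublings = log2(8) = 3
T_n = 69 * 0.9^3
T_n = 69 * 0.729 = 50.3 hours

50.3 hours


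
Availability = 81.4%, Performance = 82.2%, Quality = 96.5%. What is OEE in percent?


Formula: OEE = Availability * Performance * Quality / 10000
A * P = 81.4% * 82.2% / 100 = 66.91%
OEE = 66.91% * 96.5% / 100 = 64.6%

64.6%


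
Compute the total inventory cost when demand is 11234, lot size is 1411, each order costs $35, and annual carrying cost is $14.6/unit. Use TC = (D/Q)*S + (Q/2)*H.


TC = 11234/1411 * 35 + 1411/2 * 14.6

$10578.96


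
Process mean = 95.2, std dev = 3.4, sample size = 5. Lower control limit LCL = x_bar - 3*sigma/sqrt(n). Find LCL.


LCL = 95.2 - 3 * 3.4 / sqrt(5)

90.64


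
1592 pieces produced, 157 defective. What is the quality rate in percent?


Formula: Quality Rate = Good Pieces / Total Pieces * 100
Good pieces = 1592 - 157 = 1435
QR = 1435 / 1592 * 100 = 90.1%

90.1%


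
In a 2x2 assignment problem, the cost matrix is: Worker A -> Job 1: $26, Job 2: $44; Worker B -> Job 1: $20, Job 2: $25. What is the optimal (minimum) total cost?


Option 1: A->1 + B->2 = $26 + $25 = $51
Option 2: A->2 + B->1 = $44 + $20 = $64
Min cost = min($51, $64) = $51

$51


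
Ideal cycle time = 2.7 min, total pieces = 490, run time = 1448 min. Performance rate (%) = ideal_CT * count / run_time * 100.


Formula: Performance = (Ideal CT * Total Count) / Run Time * 100
Ideal output time = 2.7 * 490 = 1323.0 min
Performance = 1323.0 / 1448 * 100 = 91.4%

91.4%


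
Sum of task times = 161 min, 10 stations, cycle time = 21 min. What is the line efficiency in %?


Formula: Efficiency = Sum of Task Times / (N_stations * CT) * 100
Total station capacity = 10 stations * 21 min = 210 min
Efficiency = 161 / 210 * 100 = 76.7%

76.7%


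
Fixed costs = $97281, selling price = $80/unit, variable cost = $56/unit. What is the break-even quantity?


Formula: BEQ = Fixed Costs / (Price - Variable Cost)
Contribution margin = $80 - $56 = $24/unit
BEQ = ceil($97281 / $24/unit) = ceil(4053.38) = 4054 units

4054 units


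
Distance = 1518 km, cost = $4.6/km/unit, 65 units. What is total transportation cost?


TC = dist * cost * units = 1518 * 4.6 * 65 = $453882.00

$453882.00


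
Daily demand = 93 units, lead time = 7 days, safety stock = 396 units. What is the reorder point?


Formula: ROP = (Daily Demand * Lead Time) + Safety Stock
Demand during lead time = 93 * 7 = 651 units
ROP = 651 + 396 = 1047 units

1047 units


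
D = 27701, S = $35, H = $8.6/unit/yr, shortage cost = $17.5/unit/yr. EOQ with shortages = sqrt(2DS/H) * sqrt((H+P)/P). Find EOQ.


Formula: EOQ* = sqrt(2DS/H) * sqrt((H+P)/P)
Base EOQ = sqrt(2*27701*35/8.6) = 474.84 units
Correction = sqrt((8.6+17.5)/17.5) = 1.22124
EOQ* = 474.84 * 1.22124 = 579.9 units

579.9 units


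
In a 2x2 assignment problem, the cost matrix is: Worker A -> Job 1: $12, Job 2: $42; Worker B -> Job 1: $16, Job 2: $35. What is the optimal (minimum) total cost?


Option 1: A->1 + B->2 = $12 + $35 = $47
Option 2: A->2 + B->1 = $42 + $16 = $58
Min cost = min($47, $58) = $47

$47


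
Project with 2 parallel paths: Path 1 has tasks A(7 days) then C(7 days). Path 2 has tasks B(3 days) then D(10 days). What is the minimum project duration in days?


Path 1 = 7 + 7 = 14 days
Path 2 = 3 + 10 = 13 days
Duration = max(14, 13) = 14 days

14 days


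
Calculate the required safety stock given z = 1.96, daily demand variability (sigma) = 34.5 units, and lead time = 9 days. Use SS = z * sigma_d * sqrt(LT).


Formula: SS = z * sigma_d * sqrt(LT)
sqrt(LT) = sqrt(9) = 3.0
SS = 1.96 * 34.5 * 3.0
SS = 202.9 units

202.9 units


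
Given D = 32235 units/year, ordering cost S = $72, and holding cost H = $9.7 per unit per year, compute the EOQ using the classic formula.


Formula: EOQ = sqrt(2 * D * S / H)
Numerator: 2 * 32235 * 72 = 4641840
2DS/H = 4641840 / 9.7 = 478540.2
EOQ = sqrt(478540.2) = 691.8 units

691.8 units


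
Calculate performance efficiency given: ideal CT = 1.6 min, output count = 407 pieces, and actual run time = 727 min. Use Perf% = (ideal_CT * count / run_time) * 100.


Formula: Performance = (Ideal CT * Total Count) / Run Time * 100
Ideal output time = 1.6 * 407 = 651.2 min
Performance = 651.2 / 727 * 100 = 89.6%

89.6%


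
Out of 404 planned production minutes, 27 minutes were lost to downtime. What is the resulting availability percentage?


Formula: Availability = (Planned Time - Downtime) / Planned Time * 100
Uptime = 404 - 27 = 377 min
Availability = 377 / 404 * 100 = 93.3%

93.3%


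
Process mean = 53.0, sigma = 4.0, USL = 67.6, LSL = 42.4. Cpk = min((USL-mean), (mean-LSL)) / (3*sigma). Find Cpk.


Cpu = (67.6 - 53.0) / (3 * 4.0) = 1.22
Cpl = (53.0 - 42.4) / (3 * 4.0) = 0.88
Cpk = min(1.22, 0.88) = 0.88

0.88


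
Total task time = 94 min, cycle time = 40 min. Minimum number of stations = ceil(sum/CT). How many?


Formula: N_min = ceil(Sum of Task Times / Cycle Time)
N_min = ceil(94 min / 40 min) = ceil(2.35)
N_min = 3 stations

3


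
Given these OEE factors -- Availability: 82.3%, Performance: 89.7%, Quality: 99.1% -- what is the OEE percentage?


Formula: OEE = Availability * Performance * Quality / 10000
A * P = 82.3% * 89.7% / 100 = 73.82%
OEE = 73.82% * 99.1% / 100 = 73.2%

73.2%


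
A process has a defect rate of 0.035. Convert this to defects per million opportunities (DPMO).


DPMO = defect_rate * 1000000 = 0.035 * 1000000

35000


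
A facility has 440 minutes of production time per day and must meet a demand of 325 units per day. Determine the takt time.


Formula: Takt Time = Available Production Time / Customer Demand
Takt = 440 min/day / 325 units/day
Takt = 1.35 min/unit

1.35 min/unit


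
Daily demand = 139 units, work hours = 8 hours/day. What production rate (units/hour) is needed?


Formula: Production Rate = Daily Demand / Available Hours
Rate = 139 units/day / 8 hours/day
Rate = 17.4 units/hour

17.4 units/hour


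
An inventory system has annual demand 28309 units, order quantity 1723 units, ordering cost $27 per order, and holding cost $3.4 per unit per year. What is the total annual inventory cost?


TC = 28309/1723 * 27 + 1723/2 * 3.4

$3372.71


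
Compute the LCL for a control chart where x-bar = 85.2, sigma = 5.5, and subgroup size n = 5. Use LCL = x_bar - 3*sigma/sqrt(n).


LCL = 85.2 - 3 * 5.5 / sqrt(5)

77.82


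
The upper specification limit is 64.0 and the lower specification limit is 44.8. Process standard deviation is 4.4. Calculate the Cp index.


Cp = (64.0 - 44.8) / (6 * 4.4)

0.73


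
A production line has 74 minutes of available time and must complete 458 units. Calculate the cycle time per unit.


Formula: CT = Available Time / Number of Units
CT = 74 min / 458 units
CT = 0.16 min/unit

0.16 min/unit


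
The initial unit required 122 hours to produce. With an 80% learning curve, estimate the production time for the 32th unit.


Formula: T_n = T_1 * (learning_rate)^(log2(n)) where learning_rate = rate/100
Doublings = log2(32) = 5
T_n = 122 * 0.8^5
T_n = 122 * 0.3277 = 40.0 hours

40.0 hours


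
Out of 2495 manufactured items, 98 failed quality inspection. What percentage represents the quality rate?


Formula: Quality Rate = Good Pieces / Total Pieces * 100
Good pieces = 2495 - 98 = 2397
QR = 2397 / 2495 * 100 = 96.1%

96.1%


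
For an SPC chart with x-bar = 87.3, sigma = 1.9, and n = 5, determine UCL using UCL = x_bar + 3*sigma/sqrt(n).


UCL = 87.3 + 3 * 1.9 / sqrt(5)

89.85


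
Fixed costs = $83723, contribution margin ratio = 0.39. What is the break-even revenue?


Formula: BER = Fixed Costs / Contribution Margin Ratio
BER = $83723 / 0.39
BER = $214674.36 (to the nearest cent)

$214674.36


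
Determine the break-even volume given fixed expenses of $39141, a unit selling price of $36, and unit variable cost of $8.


Formula: BEQ = Fixed Costs / (Price - Variable Cost)
Contribution margin = $36 - $8 = $28/unit
BEQ = ceil($39141 / $28/unit) = ceil(1397.89) = 1398 units

1398 units


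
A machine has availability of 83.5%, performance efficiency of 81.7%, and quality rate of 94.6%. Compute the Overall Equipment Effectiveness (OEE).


Formula: OEE = Availability * Performance * Quality / 10000
A * P = 83.5% * 81.7% / 100 = 68.22%
OEE = 68.22% * 94.6% / 100 = 64.5%

64.5%


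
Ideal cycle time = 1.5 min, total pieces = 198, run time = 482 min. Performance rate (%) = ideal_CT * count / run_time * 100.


Formula: Performance = (Ideal CT * Total Count) / Run Time * 100
Ideal output time = 1.5 * 198 = 297.0 min
Performance = 297.0 / 482 * 100 = 61.6%

61.6%


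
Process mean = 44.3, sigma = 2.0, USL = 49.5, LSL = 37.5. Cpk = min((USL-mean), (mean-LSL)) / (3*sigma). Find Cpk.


Cpu = (49.5 - 44.3) / (3 * 2.0) = 0.87
Cpl = (44.3 - 37.5) / (3 * 2.0) = 1.13
Cpk = min(0.87, 1.13) = 0.87

0.87


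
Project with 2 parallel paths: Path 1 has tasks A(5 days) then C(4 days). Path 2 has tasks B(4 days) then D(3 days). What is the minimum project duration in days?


Path 1 = 5 + 4 = 9 days
Path 2 = 4 + 3 = 7 days
Duration = max(9, 7) = 9 days

9 days


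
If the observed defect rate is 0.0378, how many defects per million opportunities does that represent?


DPMO = defect_rate * 1000000 = 0.0378 * 1000000

37800


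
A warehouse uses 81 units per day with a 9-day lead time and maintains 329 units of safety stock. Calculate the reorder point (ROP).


Formula: ROP = (Daily Demand * Lead Time) + Safety Stock
Demand during lead time = 81 * 9 = 729 units
ROP = 729 + 329 = 1058 units

1058 units


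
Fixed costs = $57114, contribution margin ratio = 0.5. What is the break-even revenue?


Formula: BER = Fixed Costs / Contribution Margin Ratio
BER = $57114 / 0.5
BER = $114228.00 (to the nearest cent)

$114228.00


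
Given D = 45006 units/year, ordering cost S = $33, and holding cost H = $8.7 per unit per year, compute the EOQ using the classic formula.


Formula: EOQ = sqrt(2 * D * S / H)
Numerator: 2 * 45006 * 33 = 2970396
2DS/H = 2970396 / 8.7 = 341424.8
EOQ = sqrt(341424.8) = 584.3 units

584.3 units


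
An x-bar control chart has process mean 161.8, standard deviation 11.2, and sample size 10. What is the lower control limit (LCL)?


LCL = 161.8 - 3 * 11.2 / sqrt(10)

151.17


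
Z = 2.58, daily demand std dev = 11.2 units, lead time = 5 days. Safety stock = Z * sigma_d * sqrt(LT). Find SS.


Formula: SS = z * sigma_d * sqrt(LT)
sqrt(LT) = sqrt(5) = 2.2361
SS = 2.58 * 11.2 * 2.2361
SS = 64.6 units

64.6 units


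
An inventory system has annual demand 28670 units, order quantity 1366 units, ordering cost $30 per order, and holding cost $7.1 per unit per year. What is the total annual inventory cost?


TC = 28670/1366 * 30 + 1366/2 * 7.1

$5478.95


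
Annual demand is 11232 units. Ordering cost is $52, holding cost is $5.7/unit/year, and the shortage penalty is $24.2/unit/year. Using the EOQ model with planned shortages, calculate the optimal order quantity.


Formula: EOQ* = sqrt(2DS/H) * sqrt((H+P)/P)
Base EOQ = sqrt(2*11232*52/5.7) = 452.7 units
Correction = sqrt((5.7+24.2)/24.2) = 1.11155
EOQ* = 452.7 * 1.11155 = 503.2 units

503.2 units


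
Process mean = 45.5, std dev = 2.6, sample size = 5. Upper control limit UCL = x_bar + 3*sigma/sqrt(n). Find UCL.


UCL = 45.5 + 3 * 2.6 / sqrt(5)

48.99


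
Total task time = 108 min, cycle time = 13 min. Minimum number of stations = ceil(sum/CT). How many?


Formula: N_min = ceil(Sum of Task Times / Cycle Time)
N_min = ceil(108 min / 13 min) = ceil(8.3077)
N_min = 9 stations

9


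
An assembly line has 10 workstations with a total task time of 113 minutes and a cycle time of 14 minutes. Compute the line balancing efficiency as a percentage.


Formula: Efficiency = Sum of Task Times / (N_stations * CT) * 100
Total station capacity = 10 stations * 14 min = 140 min
Efficiency = 113 / 140 * 100 = 80.7%

80.7%


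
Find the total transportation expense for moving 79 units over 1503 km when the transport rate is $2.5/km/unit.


TC = dist * cost * units = 1503 * 2.5 * 79 = $296842.50

$296842.50


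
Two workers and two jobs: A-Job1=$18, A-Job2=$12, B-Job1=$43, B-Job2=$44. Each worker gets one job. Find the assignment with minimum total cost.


Option 1: A->1 + B->2 = $18 + $44 = $62
Option 2: A->2 + B->1 = $12 + $43 = $55
Min cost = min($62, $55) = $55

$55


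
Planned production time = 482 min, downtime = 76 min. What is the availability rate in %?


Formula: Availability = (Planned Time - Downtime) / Planned Time * 100
Uptime = 482 - 76 = 406 min
Availability = 406 / 482 * 100 = 84.2%

84.2%


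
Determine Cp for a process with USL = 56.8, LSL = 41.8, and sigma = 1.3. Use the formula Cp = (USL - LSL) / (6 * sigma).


Cp = (56.8 - 41.8) / (6 * 1.3)

1.92


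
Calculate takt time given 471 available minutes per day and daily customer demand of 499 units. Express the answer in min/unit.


Formula: Takt Time = Available Production Time / Customer Demand
Takt = 471 min/day / 499 units/day
Takt = 0.94 min/unit

0.94 min/unit


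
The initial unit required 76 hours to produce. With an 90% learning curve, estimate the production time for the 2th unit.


Formula: T_n = T_1 * (learning_rate)^(log2(n)) where learning_rate = rate/100
Doublings = log2(2) = 1
T_n = 76 * 0.9^1
T_n = 76 * 0.9 = 68.4 hours

68.4 hours


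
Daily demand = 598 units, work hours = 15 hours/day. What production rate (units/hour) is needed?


Formula: Production Rate = Daily Demand / Available Hours
Rate = 598 units/day / 15 hours/day
Rate = 39.9 units/hour

39.9 units/hour


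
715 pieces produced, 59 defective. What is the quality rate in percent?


Formula: Quality Rate = Good Pieces / Total Pieces * 100
Good pieces = 715 - 59 = 656
QR = 656 / 715 * 100 = 91.7%

91.7%


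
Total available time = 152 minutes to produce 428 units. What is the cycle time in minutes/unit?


Formula: CT = Available Time / Number of Units
CT = 152 min / 428 units
CT = 0.36 min/unit

0.36 min/unit


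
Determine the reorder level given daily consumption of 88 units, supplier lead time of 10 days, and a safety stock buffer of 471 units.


Formula: ROP = (Daily Demand * Lead Time) + Safety Stock
Demand during lead time = 88 * 10 = 880 units
ROP = 880 + 471 = 1351 units

1351 units


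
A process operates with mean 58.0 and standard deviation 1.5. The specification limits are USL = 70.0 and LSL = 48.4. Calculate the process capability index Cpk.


Cpu = (70.0 - 58.0) / (3 * 1.5) = 2.67
Cpl = (58.0 - 48.4) / (3 * 1.5) = 2.13
Cpk = min(2.67, 2.13) = 2.13

2.13


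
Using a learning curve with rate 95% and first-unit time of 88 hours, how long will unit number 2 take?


Formula: T_n = T_1 * (learning_rate)^(log2(n)) where learning_rate = rate/100
Doublings = log2(2) = 1
T_n = 88 * 0.95^1
T_n = 88 * 0.95 = 83.6 hours

83.6 hours


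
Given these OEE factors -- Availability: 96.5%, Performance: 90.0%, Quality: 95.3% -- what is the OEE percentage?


Formula: OEE = Availability * Performance * Quality / 10000
A * P = 96.5% * 90.0% / 100 = 86.85%
OEE = 86.85% * 95.3% / 100 = 82.8%

82.8%


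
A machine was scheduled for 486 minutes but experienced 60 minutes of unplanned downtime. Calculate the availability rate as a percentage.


Formula: Availability = (Planned Time - Downtime) / Planned Time * 100
Uptime = 486 - 60 = 426 min
Availability = 426 / 486 * 100 = 87.7%

87.7%


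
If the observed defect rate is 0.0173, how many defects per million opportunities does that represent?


DPMO = defect_rate * 1000000 = 0.0173 * 1000000

17300


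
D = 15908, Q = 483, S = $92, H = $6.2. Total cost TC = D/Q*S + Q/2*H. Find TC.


TC = 15908/483 * 92 + 483/2 * 6.2

$4527.40


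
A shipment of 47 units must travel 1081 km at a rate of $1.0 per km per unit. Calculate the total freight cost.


TC = dist * cost * units = 1081 * 1.0 * 47 = $50807.00

$50807.00


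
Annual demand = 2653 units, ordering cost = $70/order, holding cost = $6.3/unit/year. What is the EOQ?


Formula: EOQ = sqrt(2 * D * S / H)
Numerator: 2 * 2653 * 70 = 371420
2DS/H = 371420 / 6.3 = 58955.6
EOQ = sqrt(58955.6) = 242.8 units

242.8 units


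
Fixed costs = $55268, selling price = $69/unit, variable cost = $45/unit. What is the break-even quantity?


Formula: BEQ = Fixed Costs / (Price - Variable Cost)
Contribution margin = $69 - $45 = $24/unit
BEQ = ceil($55268 / $24/unit) = ceil(2302.83) = 2303 units

2303 units


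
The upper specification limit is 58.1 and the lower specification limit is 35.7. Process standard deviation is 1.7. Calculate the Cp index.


Cp = (58.1 - 35.7) / (6 * 1.7)

2.2


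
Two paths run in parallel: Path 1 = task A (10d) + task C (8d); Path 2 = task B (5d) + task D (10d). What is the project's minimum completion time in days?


Path 1 = 10 + 8 = 18 days
Path 2 = 5 + 10 = 15 days
Duration = max(18, 15) = 18 days

18 days


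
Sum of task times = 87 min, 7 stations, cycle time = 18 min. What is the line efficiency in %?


Formula: Efficiency = Sum of Task Times / (N_stations * CT) * 100
Total station capacity = 7 stations * 18 min = 126 min
Efficiency = 87 / 126 * 100 = 69.0%

69.0%


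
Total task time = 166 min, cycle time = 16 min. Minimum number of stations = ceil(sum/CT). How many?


Formula: N_min = ceil(Sum of Task Times / Cycle Time)
N_min = ceil(166 min / 16 min) = ceil(10.375)
N_min = 11 stations

11


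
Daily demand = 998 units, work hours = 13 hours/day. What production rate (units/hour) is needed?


Formula: Production Rate = Daily Demand / Available Hours
Rate = 998 units/day / 13 hours/day
Rate = 76.8 units/hour

76.8 units/hour


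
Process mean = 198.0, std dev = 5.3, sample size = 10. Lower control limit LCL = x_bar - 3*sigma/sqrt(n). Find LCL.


LCL = 198.0 - 3 * 5.3 / sqrt(10)

192.97


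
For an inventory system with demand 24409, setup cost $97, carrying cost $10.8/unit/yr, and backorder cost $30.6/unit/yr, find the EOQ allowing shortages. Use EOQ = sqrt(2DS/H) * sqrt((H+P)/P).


Formula: EOQ* = sqrt(2DS/H) * sqrt((H+P)/P)
Base EOQ = sqrt(2*24409*97/10.8) = 662.16 units
Correction = sqrt((10.8+30.6)/30.6) = 1.16316
EOQ* = 662.16 * 1.16316 = 770.2 units

770.2 units


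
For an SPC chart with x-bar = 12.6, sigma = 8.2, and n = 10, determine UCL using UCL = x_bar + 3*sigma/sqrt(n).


UCL = 12.6 + 3 * 8.2 / sqrt(10)

20.38


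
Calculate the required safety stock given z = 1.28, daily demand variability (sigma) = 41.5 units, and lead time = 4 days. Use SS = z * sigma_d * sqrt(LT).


Formula: SS = z * sigma_d * sqrt(LT)
sqrt(LT) = sqrt(4) = 2.0
SS = 1.28 * 41.5 * 2.0
SS = 106.2 units

106.2 units


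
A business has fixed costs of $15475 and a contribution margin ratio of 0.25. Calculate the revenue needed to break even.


Formula: BER = Fixed Costs / Contribution Margin Ratio
BER = $15475 / 0.25
BER = $61900.00 (to the nearest cent)

$61900.00


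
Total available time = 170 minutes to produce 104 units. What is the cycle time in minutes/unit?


Formula: CT = Available Time / Number of Units
CT = 170 min / 104 units
CT = 1.63 min/unit

1.63 min/unit


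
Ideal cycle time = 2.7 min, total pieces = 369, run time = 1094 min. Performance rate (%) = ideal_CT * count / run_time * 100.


Formula: Performance = (Ideal CT * Total Count) / Run Time * 100
Ideal output time = 2.7 * 369 = 996.3 min
Performance = 996.3 / 1094 * 100 = 91.1%

91.1%


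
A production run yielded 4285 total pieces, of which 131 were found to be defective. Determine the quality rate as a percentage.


Formula: Quality Rate = Good Pieces / Total Pieces * 100
Good pieces = 4285 - 131 = 4154
QR = 4154 / 4285 * 100 = 96.9%

96.9%


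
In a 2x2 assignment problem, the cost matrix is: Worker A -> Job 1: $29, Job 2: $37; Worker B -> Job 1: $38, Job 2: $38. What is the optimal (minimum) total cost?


Option 1: A->1 + B->2 = $29 + $38 = $67
Option 2: A->2 + B->1 = $37 + $38 = $75
Min cost = min($67, $75) = $67

$67


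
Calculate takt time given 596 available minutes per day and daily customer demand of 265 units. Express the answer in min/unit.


Formula: Takt Time = Available Production Time / Customer Demand
Takt = 596 min/day / 265 units/day
Takt = 2.25 min/unit

2.25 min/unit


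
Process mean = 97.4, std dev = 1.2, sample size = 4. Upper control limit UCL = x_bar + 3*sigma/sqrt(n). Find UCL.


UCL = 97.4 + 3 * 1.2 / sqrt(4)

99.2


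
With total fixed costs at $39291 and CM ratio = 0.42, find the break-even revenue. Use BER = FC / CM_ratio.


Formula: BER = Fixed Costs / Contribution Margin Ratio
BER = $39291 / 0.42
BER = $93550.00 (to the nearest cent)

$93550.00


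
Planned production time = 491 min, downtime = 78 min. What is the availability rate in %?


Formula: Availability = (Planned Time - Downtime) / Planned Time * 100
Uptime = 491 - 78 = 413 min
Availability = 413 / 491 * 100 = 84.1%

84.1%


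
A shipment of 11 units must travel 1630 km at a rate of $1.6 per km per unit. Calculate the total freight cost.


TC = dist * cost * units = 1630 * 1.6 * 11 = $28688.00

$28688.00


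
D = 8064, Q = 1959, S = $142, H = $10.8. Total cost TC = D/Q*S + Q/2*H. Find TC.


TC = 8064/1959 * 142 + 1959/2 * 10.8

$11163.13


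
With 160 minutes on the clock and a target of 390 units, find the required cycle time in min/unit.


Formula: CT = Available Time / Number of Units
CT = 160 min / 390 units
CT = 0.41 min/unit

0.41 min/unit


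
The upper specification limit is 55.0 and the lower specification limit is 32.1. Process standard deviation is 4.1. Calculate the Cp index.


Cp = (55.0 - 32.1) / (6 * 4.1)

0.93


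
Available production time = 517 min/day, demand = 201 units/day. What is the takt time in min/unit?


Formula: Takt Time = Available Production Time / Customer Demand
Takt = 517 min/day / 201 units/day
Takt = 2.57 min/unit

2.57 min/unit


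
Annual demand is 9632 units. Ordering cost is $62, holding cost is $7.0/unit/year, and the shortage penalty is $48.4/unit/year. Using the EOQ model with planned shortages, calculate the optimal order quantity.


Formula: EOQ* = sqrt(2DS/H) * sqrt((H+P)/P)
Base EOQ = sqrt(2*9632*62/7.0) = 413.07 units
Correction = sqrt((7.0+48.4)/48.4) = 1.06987
EOQ* = 413.07 * 1.06987 = 441.9 units

441.9 units
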